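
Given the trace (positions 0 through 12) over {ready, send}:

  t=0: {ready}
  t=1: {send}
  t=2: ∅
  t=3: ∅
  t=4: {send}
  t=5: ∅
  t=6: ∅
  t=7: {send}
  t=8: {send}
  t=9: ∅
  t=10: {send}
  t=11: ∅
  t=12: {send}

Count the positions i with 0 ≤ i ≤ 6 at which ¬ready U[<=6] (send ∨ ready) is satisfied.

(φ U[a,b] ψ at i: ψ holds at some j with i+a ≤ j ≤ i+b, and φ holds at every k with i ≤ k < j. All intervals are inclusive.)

7

Evaluate at each i in [0,6]:
  i=0: ✓ (rhs at j=0)
  i=1: ✓ (rhs at j=1)
  i=2: ✓ (rhs at j=4; lhs holds on [2,3])
  i=3: ✓ (rhs at j=4; lhs holds on [3,3])
  i=4: ✓ (rhs at j=4)
  i=5: ✓ (rhs at j=7; lhs holds on [5,6])
  i=6: ✓ (rhs at j=7; lhs holds on [6,6])
Positions where it holds: {0, 1, 2, 3, 4, 5, 6} → 7.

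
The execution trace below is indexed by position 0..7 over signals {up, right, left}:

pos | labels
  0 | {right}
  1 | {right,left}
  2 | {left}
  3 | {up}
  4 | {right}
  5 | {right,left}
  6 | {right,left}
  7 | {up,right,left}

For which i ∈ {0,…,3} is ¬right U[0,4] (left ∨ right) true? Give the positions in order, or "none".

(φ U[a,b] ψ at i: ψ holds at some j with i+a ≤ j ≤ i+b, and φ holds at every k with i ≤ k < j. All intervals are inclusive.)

0, 1, 2, 3

Evaluate at each i in [0,3]:
  i=0: ✓ (rhs at j=0)
  i=1: ✓ (rhs at j=1)
  i=2: ✓ (rhs at j=2)
  i=3: ✓ (rhs at j=4; lhs holds on [3,3])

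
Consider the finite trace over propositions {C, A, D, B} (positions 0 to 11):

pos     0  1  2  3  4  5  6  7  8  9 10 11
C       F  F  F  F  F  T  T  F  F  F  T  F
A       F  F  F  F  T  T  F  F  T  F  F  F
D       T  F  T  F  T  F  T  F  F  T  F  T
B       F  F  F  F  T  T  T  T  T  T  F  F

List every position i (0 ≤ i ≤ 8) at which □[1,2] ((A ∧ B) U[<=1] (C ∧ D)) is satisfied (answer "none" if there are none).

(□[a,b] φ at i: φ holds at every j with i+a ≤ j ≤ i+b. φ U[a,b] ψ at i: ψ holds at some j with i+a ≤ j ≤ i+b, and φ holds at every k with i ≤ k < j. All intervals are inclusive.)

Evaluate at each i in [0,8]:
  i=0: ✗ (fails at j=1)
  i=1: ✗ (fails at j=2)
  i=2: ✗ (fails at j=3)
  i=3: ✗ (fails at j=4)
  i=4: ✓ (all of [5,6])
  i=5: ✗ (fails at j=7)
  i=6: ✗ (fails at j=7)
  i=7: ✗ (fails at j=8)
  i=8: ✗ (fails at j=9)

4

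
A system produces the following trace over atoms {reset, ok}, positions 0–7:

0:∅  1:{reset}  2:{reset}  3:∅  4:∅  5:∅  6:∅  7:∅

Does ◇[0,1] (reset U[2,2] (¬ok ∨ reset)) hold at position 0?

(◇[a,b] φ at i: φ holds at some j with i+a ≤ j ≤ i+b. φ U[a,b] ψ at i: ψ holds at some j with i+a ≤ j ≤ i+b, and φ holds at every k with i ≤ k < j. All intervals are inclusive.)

Holds

Check (reset U[2,2] (¬ok ∨ reset)) at each j in [0,1]:
  j=0: fails
  j=1: holds
Found at j=1 → formula holds.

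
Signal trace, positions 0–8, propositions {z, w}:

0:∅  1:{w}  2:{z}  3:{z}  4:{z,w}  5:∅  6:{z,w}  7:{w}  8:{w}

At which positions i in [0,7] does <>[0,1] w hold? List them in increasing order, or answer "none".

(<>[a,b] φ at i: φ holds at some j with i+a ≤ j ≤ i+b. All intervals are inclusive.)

0, 1, 3, 4, 5, 6, 7

Evaluate at each i in [0,7]:
  i=0: ✓ (witness j=1)
  i=1: ✓ (witness j=1)
  i=2: ✗ (none in [2,3])
  i=3: ✓ (witness j=4)
  i=4: ✓ (witness j=4)
  i=5: ✓ (witness j=6)
  i=6: ✓ (witness j=6)
  i=7: ✓ (witness j=7)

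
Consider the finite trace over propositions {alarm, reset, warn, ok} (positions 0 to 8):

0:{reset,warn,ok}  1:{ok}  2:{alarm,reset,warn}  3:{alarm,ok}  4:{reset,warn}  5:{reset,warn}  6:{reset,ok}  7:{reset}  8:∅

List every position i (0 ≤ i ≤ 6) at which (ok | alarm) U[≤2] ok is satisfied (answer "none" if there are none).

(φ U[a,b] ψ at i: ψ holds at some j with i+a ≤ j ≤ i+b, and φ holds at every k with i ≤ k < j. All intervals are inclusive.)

0, 1, 2, 3, 6

Evaluate at each i in [0,6]:
  i=0: ✓ (rhs at j=0)
  i=1: ✓ (rhs at j=1)
  i=2: ✓ (rhs at j=3; lhs holds on [2,2])
  i=3: ✓ (rhs at j=3)
  i=4: ✗ (lhs fails at k=4 before rhs at j=6)
  i=5: ✗ (lhs fails at k=5 before rhs at j=6)
  i=6: ✓ (rhs at j=6)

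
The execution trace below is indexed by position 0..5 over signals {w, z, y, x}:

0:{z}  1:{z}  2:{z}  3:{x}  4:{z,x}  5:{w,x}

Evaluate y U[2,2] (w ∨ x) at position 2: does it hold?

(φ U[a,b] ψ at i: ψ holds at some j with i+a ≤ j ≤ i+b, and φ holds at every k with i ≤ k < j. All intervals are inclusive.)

Need some j in [4,4] with (w ∨ x), and y at every k in [2,j-1].
  j=4: (w ∨ x) holds, but y fails at k=2 → not this j.
No j in the window works → until fails.

Does not hold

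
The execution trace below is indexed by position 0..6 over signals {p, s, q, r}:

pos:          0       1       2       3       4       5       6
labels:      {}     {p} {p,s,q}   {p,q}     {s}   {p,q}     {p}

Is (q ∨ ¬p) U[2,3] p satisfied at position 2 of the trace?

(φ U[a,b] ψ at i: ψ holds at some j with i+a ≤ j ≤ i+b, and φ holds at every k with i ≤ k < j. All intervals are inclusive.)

Need some j in [4,5] with p, and (q ∨ ¬p) at every k in [2,j-1].
  j=4: p false.
  j=5: p holds; (q ∨ ¬p) holds at every k in [2,4] → satisfied.

Yes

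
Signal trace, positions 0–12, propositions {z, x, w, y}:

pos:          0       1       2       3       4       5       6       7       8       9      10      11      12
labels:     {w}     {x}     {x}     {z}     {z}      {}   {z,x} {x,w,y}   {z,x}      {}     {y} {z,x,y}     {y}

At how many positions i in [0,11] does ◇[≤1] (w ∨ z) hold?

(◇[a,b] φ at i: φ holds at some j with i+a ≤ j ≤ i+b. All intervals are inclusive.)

Evaluate at each i in [0,11]:
  i=0: ✓ (witness j=0)
  i=1: ✗ (none in [1,2])
  i=2: ✓ (witness j=3)
  i=3: ✓ (witness j=3)
  i=4: ✓ (witness j=4)
  i=5: ✓ (witness j=6)
  i=6: ✓ (witness j=6)
  i=7: ✓ (witness j=7)
  i=8: ✓ (witness j=8)
  i=9: ✗ (none in [9,10])
  i=10: ✓ (witness j=11)
  i=11: ✓ (witness j=11)
Positions where it holds: {0, 2, 3, 4, 5, 6, 7, 8, 10, 11} → 10.

10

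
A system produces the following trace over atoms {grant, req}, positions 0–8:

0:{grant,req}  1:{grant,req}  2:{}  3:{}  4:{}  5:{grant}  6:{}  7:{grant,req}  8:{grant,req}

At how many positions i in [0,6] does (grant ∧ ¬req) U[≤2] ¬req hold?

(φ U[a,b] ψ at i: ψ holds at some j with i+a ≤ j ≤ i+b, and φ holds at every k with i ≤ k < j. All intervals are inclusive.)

Evaluate at each i in [0,6]:
  i=0: ✗ (lhs fails at k=0 before rhs at j=2)
  i=1: ✗ (lhs fails at k=1 before rhs at j=2)
  i=2: ✓ (rhs at j=2)
  i=3: ✓ (rhs at j=3)
  i=4: ✓ (rhs at j=4)
  i=5: ✓ (rhs at j=5)
  i=6: ✓ (rhs at j=6)
Positions where it holds: {2, 3, 4, 5, 6} → 5.

5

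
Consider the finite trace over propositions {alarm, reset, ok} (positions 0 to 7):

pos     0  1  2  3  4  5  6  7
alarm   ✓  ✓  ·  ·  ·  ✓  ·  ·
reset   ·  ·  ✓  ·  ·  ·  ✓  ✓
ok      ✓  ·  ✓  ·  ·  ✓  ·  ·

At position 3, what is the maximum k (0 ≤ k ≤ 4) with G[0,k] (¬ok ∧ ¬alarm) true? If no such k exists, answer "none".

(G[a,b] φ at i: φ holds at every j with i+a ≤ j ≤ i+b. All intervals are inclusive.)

1

(¬ok ∧ ¬alarm) must hold from j=3 onward; find where it first fails.
  j=3: holds
  j=4: holds
  j=5: fails
Holds on [3,4], so largest k = 1.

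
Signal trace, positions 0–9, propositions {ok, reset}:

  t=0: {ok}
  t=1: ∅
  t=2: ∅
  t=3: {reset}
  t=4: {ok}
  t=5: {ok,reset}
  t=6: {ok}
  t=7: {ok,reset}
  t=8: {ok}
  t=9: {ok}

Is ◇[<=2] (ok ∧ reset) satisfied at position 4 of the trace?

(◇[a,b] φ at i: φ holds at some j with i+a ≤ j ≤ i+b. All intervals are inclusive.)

True

Check (ok ∧ reset) at each j in [4,6]:
  j=4: false
  j=5: true
  j=6: false
Found at j=5 → formula holds.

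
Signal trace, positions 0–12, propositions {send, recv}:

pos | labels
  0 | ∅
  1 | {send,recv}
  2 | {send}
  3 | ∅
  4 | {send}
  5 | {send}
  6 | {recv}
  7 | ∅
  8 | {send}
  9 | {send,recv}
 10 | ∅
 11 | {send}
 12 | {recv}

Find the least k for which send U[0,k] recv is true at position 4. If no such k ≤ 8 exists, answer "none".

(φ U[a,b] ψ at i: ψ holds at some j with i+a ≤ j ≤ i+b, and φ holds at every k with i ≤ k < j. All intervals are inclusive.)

Need earliest j ≥ 4 with recv, and send at every k in [4,j-1].
  j=4: rhs fails.
  j=5: rhs fails.
  j=6: rhs holds; lhs holds on [4,5]. k = 2.

2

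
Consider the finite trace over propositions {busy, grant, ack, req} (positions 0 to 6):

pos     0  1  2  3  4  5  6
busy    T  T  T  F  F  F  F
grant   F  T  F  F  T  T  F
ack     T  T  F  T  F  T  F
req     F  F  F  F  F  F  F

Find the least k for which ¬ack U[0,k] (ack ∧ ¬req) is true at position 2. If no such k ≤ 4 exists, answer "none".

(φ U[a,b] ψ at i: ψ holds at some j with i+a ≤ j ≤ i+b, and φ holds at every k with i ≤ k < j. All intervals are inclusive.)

Need earliest j ≥ 2 with (ack ∧ ¬req), and ¬ack at every k in [2,j-1].
  j=2: rhs fails.
  j=3: rhs holds; lhs holds on [2,2]. k = 1.

1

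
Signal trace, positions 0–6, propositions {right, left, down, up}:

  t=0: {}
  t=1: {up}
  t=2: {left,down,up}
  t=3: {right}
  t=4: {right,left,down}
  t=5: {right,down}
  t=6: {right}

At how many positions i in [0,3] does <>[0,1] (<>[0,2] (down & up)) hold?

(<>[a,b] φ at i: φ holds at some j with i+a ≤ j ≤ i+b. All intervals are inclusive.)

Evaluate at each i in [0,3]:
  i=0: ✓ (witness j=0)
  i=1: ✓ (witness j=1)
  i=2: ✓ (witness j=2)
  i=3: ✗ (none in [3,4])
Positions where it holds: {0, 1, 2} → 3.

3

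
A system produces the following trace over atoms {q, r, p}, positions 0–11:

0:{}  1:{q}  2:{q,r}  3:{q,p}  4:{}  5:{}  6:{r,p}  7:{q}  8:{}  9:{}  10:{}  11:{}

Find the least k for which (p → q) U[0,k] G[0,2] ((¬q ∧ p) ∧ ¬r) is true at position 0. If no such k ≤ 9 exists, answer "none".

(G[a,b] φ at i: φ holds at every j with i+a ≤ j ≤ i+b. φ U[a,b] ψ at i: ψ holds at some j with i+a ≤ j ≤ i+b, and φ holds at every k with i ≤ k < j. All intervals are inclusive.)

Need earliest j ≥ 0 with G[0,2] ((¬q ∧ p) ∧ ¬r), and (p → q) at every k in [0,j-1].
  j=0: rhs fails.
  j=1: rhs fails.
  j=2: rhs fails.
  j=3: rhs fails.
  j=4: rhs fails.
  j=5: rhs fails.
  j=6: rhs fails.
  j=7: rhs fails.
  j=8: rhs fails.
  j=9: rhs fails.
No witness within the range → none.

none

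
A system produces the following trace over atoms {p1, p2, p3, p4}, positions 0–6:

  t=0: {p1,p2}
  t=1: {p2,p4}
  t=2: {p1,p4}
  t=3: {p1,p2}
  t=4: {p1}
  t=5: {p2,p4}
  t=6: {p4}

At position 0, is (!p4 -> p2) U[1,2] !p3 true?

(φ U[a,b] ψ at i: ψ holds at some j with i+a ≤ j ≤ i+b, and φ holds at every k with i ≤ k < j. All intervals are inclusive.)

Yes

Need some j in [1,2] with !p3, and (!p4 -> p2) at every k in [0,j-1].
  j=1: !p3 holds; (!p4 -> p2) holds at every k in [0,0] → satisfied.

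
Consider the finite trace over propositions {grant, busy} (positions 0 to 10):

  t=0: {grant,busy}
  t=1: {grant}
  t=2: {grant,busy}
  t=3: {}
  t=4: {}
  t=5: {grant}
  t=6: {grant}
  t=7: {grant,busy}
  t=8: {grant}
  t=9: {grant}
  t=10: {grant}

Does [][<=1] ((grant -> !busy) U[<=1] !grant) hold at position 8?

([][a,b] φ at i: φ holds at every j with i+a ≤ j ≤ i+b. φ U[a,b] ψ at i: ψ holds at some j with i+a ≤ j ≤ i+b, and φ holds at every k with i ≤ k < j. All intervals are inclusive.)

Check ((grant -> !busy) U[<=1] !grant) at every j in [8,9]:
  j=8: fails
  j=9: fails
Fails at j=8 → formula fails.

False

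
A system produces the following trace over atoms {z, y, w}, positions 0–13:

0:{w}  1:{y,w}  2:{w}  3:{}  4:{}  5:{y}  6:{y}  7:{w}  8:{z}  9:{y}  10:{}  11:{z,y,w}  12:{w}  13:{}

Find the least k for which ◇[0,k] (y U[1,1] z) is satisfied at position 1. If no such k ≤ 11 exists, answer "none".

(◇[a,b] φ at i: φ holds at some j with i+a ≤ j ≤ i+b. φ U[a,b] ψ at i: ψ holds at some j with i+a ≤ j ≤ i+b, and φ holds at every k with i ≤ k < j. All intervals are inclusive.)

none

Scan j = 1,2,… for (y U[1,1] z):
  j=1: fails
  j=2: fails
  j=3: fails
  j=4: fails
  j=5: fails
  j=6: fails
  j=7: fails
  j=8: fails
  j=9: fails
  j=10: fails
  j=11: fails
  j=12: fails
No j in [1,12] satisfies it → none.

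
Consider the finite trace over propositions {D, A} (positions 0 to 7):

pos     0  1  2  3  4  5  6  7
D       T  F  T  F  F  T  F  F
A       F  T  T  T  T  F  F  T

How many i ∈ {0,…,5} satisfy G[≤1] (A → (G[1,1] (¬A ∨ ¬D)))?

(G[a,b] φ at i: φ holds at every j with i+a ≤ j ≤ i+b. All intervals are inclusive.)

4

Evaluate at each i in [0,5]:
  i=0: ✗ (fails at j=1)
  i=1: ✗ (fails at j=1)
  i=2: ✓ (all of [2,3])
  i=3: ✓ (all of [3,4])
  i=4: ✓ (all of [4,5])
  i=5: ✓ (all of [5,6])
Positions where it holds: {2, 3, 4, 5} → 4.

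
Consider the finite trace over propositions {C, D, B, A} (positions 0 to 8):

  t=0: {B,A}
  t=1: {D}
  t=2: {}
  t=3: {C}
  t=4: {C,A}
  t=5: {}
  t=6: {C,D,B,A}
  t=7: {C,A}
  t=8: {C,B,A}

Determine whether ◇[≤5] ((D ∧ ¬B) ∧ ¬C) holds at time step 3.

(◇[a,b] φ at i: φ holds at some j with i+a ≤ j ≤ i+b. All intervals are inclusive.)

Check ((D ∧ ¬B) ∧ ¬C) at each j in [3,8]:
  j=3: false
  j=4: false
  j=5: false
  j=6: false
  j=7: false
  j=8: false
No position in the window satisfies it → formula fails.

Does not hold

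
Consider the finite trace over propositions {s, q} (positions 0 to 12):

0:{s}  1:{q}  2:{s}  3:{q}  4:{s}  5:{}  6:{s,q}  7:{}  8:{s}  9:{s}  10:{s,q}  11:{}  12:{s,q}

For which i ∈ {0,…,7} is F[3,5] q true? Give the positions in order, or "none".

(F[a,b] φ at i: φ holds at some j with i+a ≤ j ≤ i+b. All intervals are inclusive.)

Evaluate at each i in [0,7]:
  i=0: ✓ (witness j=3)
  i=1: ✓ (witness j=6)
  i=2: ✓ (witness j=6)
  i=3: ✓ (witness j=6)
  i=4: ✗ (none in [7,9])
  i=5: ✓ (witness j=10)
  i=6: ✓ (witness j=10)
  i=7: ✓ (witness j=10)

0, 1, 2, 3, 5, 6, 7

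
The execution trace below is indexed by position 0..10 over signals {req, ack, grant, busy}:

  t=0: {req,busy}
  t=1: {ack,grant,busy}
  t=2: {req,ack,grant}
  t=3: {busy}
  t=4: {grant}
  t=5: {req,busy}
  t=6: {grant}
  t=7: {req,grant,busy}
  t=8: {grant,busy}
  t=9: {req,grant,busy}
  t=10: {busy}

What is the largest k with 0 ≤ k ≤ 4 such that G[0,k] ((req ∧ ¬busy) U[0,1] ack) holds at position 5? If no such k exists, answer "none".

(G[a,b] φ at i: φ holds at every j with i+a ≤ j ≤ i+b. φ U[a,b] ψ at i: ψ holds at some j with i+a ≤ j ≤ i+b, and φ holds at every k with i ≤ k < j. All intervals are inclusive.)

((req ∧ ¬busy) U[0,1] ack) must hold from j=5 onward; find where it first fails.
  j=5: fails → no k works.

none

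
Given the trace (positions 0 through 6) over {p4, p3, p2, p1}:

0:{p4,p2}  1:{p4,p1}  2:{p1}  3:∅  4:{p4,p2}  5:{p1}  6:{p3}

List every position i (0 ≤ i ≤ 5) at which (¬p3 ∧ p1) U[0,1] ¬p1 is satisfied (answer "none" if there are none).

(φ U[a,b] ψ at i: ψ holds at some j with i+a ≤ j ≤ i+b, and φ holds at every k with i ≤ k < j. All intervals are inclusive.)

0, 2, 3, 4, 5

Evaluate at each i in [0,5]:
  i=0: ✓ (rhs at j=0)
  i=1: ✗ (no rhs in [1,2])
  i=2: ✓ (rhs at j=3; lhs holds on [2,2])
  i=3: ✓ (rhs at j=3)
  i=4: ✓ (rhs at j=4)
  i=5: ✓ (rhs at j=6; lhs holds on [5,5])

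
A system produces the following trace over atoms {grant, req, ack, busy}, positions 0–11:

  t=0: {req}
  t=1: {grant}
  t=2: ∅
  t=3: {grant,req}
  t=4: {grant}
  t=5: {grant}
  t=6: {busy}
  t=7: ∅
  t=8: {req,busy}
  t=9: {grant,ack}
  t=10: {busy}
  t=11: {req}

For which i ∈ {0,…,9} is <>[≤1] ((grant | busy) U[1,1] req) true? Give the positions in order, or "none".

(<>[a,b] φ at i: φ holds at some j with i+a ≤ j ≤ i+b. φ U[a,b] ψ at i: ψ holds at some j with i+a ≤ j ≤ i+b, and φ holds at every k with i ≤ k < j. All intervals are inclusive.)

Evaluate at each i in [0,9]:
  i=0: ✗ (none in [0,1])
  i=1: ✗ (none in [1,2])
  i=2: ✗ (none in [2,3])
  i=3: ✗ (none in [3,4])
  i=4: ✗ (none in [4,5])
  i=5: ✗ (none in [5,6])
  i=6: ✗ (none in [6,7])
  i=7: ✗ (none in [7,8])
  i=8: ✗ (none in [8,9])
  i=9: ✓ (witness j=10)

9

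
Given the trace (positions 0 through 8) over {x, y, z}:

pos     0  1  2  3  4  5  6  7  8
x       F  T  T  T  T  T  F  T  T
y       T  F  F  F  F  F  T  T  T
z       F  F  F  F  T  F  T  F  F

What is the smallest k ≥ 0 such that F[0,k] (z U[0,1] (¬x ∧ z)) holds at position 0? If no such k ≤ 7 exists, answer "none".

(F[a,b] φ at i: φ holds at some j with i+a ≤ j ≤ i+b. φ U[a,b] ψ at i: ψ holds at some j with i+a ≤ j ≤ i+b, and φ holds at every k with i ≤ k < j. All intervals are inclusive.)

Scan j = 0,1,… for (z U[0,1] (¬x ∧ z)):
  j=0: fails
  j=1: fails
  j=2: fails
  j=3: fails
  j=4: fails
  j=5: fails
  j=6: holds
First hit at j=6, so smallest k = 6-0 = 6.

6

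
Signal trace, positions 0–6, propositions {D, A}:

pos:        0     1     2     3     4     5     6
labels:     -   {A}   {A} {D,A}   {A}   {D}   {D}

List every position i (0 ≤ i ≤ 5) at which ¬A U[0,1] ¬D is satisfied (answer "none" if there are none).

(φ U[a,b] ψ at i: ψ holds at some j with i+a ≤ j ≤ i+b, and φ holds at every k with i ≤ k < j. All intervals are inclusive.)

Evaluate at each i in [0,5]:
  i=0: ✓ (rhs at j=0)
  i=1: ✓ (rhs at j=1)
  i=2: ✓ (rhs at j=2)
  i=3: ✗ (lhs fails at k=3 before rhs at j=4)
  i=4: ✓ (rhs at j=4)
  i=5: ✗ (no rhs in [5,6])

0, 1, 2, 4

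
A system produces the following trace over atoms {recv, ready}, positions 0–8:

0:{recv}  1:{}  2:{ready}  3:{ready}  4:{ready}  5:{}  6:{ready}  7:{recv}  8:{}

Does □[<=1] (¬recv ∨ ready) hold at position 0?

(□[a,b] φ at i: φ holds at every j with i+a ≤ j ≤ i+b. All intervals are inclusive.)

Check (¬recv ∨ ready) at every j in [0,1]:
  j=0: false
  j=1: true
Fails at j=0 → formula fails.

False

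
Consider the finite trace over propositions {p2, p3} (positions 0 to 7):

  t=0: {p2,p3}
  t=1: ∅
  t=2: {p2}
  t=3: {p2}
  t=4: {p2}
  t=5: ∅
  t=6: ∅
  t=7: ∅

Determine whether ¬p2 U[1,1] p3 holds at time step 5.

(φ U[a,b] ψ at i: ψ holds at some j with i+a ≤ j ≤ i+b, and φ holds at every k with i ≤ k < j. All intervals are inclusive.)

No

Need some j in [6,6] with p3, and ¬p2 at every k in [5,j-1].
  j=6: p3 false.
No j in the window works → until fails.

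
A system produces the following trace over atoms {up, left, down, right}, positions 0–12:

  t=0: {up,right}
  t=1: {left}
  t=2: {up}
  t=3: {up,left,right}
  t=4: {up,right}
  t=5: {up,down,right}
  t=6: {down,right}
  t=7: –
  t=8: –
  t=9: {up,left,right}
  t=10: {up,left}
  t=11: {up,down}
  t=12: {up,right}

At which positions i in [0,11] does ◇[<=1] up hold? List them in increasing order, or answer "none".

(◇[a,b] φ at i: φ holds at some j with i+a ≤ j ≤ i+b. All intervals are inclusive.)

Evaluate at each i in [0,11]:
  i=0: ✓ (witness j=0)
  i=1: ✓ (witness j=2)
  i=2: ✓ (witness j=2)
  i=3: ✓ (witness j=3)
  i=4: ✓ (witness j=4)
  i=5: ✓ (witness j=5)
  i=6: ✗ (none in [6,7])
  i=7: ✗ (none in [7,8])
  i=8: ✓ (witness j=9)
  i=9: ✓ (witness j=9)
  i=10: ✓ (witness j=10)
  i=11: ✓ (witness j=11)

0, 1, 2, 3, 4, 5, 8, 9, 10, 11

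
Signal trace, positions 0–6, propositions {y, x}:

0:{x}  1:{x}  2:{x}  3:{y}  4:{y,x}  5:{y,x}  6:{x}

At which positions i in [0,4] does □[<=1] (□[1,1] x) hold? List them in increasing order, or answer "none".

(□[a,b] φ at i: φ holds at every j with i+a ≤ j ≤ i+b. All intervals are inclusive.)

0, 3, 4

Evaluate at each i in [0,4]:
  i=0: ✓ (all of [0,1])
  i=1: ✗ (fails at j=2)
  i=2: ✗ (fails at j=2)
  i=3: ✓ (all of [3,4])
  i=4: ✓ (all of [4,5])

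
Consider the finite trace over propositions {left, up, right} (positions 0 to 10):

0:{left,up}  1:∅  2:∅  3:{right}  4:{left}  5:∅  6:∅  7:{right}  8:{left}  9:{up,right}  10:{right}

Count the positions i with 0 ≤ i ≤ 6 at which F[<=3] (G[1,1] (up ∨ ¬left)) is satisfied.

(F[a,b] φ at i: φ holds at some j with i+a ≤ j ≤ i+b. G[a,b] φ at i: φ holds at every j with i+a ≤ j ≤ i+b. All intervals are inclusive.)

Evaluate at each i in [0,6]:
  i=0: ✓ (witness j=0)
  i=1: ✓ (witness j=1)
  i=2: ✓ (witness j=2)
  i=3: ✓ (witness j=4)
  i=4: ✓ (witness j=4)
  i=5: ✓ (witness j=5)
  i=6: ✓ (witness j=6)
Positions where it holds: {0, 1, 2, 3, 4, 5, 6} → 7.

7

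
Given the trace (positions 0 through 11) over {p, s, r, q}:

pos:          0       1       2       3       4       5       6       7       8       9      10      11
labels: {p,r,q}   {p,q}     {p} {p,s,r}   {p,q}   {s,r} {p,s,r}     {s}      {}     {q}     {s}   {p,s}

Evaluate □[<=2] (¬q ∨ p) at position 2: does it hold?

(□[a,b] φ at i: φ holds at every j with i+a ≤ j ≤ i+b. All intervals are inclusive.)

True

Check (¬q ∨ p) at every j in [2,4]:
  j=2: true
  j=3: true
  j=4: true
All positions satisfy it → formula holds.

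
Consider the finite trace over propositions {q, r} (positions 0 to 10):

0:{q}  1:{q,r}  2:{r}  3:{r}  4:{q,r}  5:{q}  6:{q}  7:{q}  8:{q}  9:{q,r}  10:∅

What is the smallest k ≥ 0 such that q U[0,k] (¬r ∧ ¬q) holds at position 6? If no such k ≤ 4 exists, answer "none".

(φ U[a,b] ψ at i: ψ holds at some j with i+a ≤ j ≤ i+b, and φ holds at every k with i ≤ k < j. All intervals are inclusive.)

4

Need earliest j ≥ 6 with (¬r ∧ ¬q), and q at every k in [6,j-1].
  j=6: rhs fails.
  j=7: rhs fails.
  j=8: rhs fails.
  j=9: rhs fails.
  j=10: rhs holds; lhs holds on [6,9]. k = 4.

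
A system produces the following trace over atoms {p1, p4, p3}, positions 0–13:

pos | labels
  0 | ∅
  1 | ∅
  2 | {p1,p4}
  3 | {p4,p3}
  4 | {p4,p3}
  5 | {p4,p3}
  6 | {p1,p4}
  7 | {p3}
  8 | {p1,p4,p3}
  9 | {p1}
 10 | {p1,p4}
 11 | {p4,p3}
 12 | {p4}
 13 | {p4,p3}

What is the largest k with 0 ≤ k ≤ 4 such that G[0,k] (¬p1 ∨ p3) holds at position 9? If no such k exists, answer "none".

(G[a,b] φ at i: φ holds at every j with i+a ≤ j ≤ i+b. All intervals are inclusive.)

none

(¬p1 ∨ p3) must hold from j=9 onward; find where it first fails.
  j=9: fails → no k works.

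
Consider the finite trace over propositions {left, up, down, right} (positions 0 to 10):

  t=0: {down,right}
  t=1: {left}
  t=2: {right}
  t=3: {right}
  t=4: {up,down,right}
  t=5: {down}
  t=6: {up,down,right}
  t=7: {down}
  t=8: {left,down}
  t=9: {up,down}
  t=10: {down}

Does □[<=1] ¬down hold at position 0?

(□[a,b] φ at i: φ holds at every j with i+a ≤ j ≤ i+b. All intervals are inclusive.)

Check ¬down at every j in [0,1]:
  j=0: false
  j=1: true
Fails at j=0 → formula fails.

Does not hold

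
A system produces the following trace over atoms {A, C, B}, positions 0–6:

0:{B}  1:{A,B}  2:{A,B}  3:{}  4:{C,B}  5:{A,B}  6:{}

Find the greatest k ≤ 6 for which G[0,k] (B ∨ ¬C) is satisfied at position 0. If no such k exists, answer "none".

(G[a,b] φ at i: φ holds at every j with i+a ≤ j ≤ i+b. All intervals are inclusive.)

(B ∨ ¬C) must hold from j=0 onward; find where it first fails.
  j=0: holds
  j=1: holds
  j=2: holds
  j=3: holds
  j=4: holds
  j=5: holds
  j=6: holds
Holds through j=6; largest k = 6.

6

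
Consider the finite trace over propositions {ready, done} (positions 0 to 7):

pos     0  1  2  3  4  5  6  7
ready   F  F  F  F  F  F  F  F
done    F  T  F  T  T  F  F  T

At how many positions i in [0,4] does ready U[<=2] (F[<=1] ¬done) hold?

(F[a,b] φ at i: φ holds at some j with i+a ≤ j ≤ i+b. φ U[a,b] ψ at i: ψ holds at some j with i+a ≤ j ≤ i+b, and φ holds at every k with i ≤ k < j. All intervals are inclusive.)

Evaluate at each i in [0,4]:
  i=0: ✓ (rhs at j=0)
  i=1: ✓ (rhs at j=1)
  i=2: ✓ (rhs at j=2)
  i=3: ✗ (lhs fails at k=3 before rhs at j=4)
  i=4: ✓ (rhs at j=4)
Positions where it holds: {0, 1, 2, 4} → 4.

4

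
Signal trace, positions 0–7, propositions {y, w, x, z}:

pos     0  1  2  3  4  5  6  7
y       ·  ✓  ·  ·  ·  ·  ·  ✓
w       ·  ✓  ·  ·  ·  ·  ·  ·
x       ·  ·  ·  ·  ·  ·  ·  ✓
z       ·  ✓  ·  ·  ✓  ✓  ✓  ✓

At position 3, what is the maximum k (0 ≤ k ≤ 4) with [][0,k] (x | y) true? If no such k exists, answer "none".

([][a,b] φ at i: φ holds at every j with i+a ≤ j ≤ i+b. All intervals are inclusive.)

none

(x | y) must hold from j=3 onward; find where it first fails.
  j=3: fails → no k works.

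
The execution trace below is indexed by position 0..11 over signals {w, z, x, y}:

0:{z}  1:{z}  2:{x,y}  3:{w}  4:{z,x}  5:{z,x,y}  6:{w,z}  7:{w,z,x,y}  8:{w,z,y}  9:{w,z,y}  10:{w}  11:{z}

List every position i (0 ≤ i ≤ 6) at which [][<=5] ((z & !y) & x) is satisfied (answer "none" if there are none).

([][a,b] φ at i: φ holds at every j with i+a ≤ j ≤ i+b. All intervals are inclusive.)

none

Evaluate at each i in [0,6]:
  i=0: ✗ (fails at j=0)
  i=1: ✗ (fails at j=1)
  i=2: ✗ (fails at j=2)
  i=3: ✗ (fails at j=3)
  i=4: ✗ (fails at j=5)
  i=5: ✗ (fails at j=5)
  i=6: ✗ (fails at j=6)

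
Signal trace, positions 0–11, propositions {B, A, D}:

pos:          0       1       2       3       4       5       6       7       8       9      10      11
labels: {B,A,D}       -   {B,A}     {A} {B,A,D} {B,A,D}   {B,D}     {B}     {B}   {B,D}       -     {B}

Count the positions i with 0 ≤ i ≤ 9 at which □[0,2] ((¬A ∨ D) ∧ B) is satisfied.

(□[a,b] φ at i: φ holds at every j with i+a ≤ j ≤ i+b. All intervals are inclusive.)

Evaluate at each i in [0,9]:
  i=0: ✗ (fails at j=1)
  i=1: ✗ (fails at j=1)
  i=2: ✗ (fails at j=2)
  i=3: ✗ (fails at j=3)
  i=4: ✓ (all of [4,6])
  i=5: ✓ (all of [5,7])
  i=6: ✓ (all of [6,8])
  i=7: ✓ (all of [7,9])
  i=8: ✗ (fails at j=10)
  i=9: ✗ (fails at j=10)
Positions where it holds: {4, 5, 6, 7} → 4.

4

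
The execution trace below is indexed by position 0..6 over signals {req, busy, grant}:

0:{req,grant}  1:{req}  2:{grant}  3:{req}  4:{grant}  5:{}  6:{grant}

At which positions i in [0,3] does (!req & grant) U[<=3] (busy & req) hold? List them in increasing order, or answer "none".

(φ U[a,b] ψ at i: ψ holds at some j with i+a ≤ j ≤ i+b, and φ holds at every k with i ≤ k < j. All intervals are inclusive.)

none

Evaluate at each i in [0,3]:
  i=0: ✗ (no rhs in [0,3])
  i=1: ✗ (no rhs in [1,4])
  i=2: ✗ (no rhs in [2,5])
  i=3: ✗ (no rhs in [3,6])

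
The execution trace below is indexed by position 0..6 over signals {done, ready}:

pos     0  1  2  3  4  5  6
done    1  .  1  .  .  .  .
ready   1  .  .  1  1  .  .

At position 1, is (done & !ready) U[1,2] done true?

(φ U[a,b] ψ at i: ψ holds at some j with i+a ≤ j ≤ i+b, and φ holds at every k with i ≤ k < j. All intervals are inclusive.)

Need some j in [2,3] with done, and (done & !ready) at every k in [1,j-1].
  j=2: done holds, but (done & !ready) fails at k=1 → not this j.
  j=3: done false.
No j in the window works → until fails.

No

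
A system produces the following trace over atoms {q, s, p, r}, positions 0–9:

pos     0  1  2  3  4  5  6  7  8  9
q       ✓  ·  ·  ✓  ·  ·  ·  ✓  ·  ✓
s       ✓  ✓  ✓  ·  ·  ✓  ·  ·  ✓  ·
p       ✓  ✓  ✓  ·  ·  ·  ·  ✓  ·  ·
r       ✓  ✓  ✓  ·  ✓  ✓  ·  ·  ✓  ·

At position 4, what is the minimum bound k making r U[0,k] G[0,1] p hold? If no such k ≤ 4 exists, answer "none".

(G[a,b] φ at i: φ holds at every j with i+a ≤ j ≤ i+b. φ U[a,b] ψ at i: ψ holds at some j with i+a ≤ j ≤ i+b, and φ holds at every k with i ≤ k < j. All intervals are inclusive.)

Need earliest j ≥ 4 with G[0,1] p, and r at every k in [4,j-1].
  j=4: rhs fails.
  j=5: rhs fails.
  j=6: rhs fails.
  j=7: rhs fails.
  j=8: rhs fails.
No witness within the range → none.

none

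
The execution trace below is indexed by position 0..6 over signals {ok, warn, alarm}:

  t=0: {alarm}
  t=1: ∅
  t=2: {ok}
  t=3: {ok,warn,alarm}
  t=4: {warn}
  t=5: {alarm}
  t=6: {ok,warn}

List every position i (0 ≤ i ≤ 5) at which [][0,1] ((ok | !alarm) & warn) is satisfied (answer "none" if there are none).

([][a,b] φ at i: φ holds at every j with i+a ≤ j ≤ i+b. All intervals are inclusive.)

Evaluate at each i in [0,5]:
  i=0: ✗ (fails at j=0)
  i=1: ✗ (fails at j=1)
  i=2: ✗ (fails at j=2)
  i=3: ✓ (all of [3,4])
  i=4: ✗ (fails at j=5)
  i=5: ✗ (fails at j=5)

3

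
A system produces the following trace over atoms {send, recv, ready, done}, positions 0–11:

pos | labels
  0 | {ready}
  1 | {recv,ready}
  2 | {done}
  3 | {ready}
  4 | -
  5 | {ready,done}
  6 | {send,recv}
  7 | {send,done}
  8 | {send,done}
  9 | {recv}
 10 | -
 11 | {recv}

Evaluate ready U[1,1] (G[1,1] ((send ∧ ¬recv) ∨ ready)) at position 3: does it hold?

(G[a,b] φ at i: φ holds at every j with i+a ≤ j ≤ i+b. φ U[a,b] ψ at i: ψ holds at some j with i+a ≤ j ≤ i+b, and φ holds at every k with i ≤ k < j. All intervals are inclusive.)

Need some j in [4,4] with G[1,1] ((send ∧ ¬recv) ∨ ready), and ready at every k in [3,j-1].
  j=4: G[1,1] ((send ∧ ¬recv) ∨ ready) holds; ready holds at every k in [3,3] → satisfied.

Yes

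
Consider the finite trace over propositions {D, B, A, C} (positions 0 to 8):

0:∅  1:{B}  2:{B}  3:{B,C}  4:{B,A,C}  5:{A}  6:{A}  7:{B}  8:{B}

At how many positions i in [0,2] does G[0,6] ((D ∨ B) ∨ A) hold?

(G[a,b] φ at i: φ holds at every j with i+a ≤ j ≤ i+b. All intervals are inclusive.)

Evaluate at each i in [0,2]:
  i=0: ✗ (fails at j=0)
  i=1: ✓ (all of [1,7])
  i=2: ✓ (all of [2,8])
Positions where it holds: {1, 2} → 2.

2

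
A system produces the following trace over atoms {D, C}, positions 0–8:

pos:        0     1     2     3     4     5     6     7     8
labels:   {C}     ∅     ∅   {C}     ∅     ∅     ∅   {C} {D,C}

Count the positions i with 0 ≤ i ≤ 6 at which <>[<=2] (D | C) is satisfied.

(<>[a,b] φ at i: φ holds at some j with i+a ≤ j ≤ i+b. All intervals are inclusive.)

6

Evaluate at each i in [0,6]:
  i=0: ✓ (witness j=0)
  i=1: ✓ (witness j=3)
  i=2: ✓ (witness j=3)
  i=3: ✓ (witness j=3)
  i=4: ✗ (none in [4,6])
  i=5: ✓ (witness j=7)
  i=6: ✓ (witness j=7)
Positions where it holds: {0, 1, 2, 3, 5, 6} → 6.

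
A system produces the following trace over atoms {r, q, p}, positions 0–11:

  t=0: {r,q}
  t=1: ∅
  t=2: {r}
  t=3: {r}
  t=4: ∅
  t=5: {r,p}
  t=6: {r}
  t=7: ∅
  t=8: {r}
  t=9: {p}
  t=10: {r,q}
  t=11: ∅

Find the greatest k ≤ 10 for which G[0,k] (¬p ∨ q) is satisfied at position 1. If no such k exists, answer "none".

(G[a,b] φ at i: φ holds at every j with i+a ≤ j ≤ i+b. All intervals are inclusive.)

(¬p ∨ q) must hold from j=1 onward; find where it first fails.
  j=1: holds
  j=2: holds
  j=3: holds
  j=4: holds
  j=5: fails
Holds on [1,4], so largest k = 3.

3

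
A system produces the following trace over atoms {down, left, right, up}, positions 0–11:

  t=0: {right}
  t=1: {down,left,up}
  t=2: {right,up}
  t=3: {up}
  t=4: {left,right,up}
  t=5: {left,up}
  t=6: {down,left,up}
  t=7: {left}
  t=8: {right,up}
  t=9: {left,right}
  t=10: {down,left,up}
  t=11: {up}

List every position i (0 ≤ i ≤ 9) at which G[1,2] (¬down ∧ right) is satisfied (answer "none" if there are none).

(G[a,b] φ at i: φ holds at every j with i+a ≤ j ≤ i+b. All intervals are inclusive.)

7

Evaluate at each i in [0,9]:
  i=0: ✗ (fails at j=1)
  i=1: ✗ (fails at j=3)
  i=2: ✗ (fails at j=3)
  i=3: ✗ (fails at j=5)
  i=4: ✗ (fails at j=5)
  i=5: ✗ (fails at j=6)
  i=6: ✗ (fails at j=7)
  i=7: ✓ (all of [8,9])
  i=8: ✗ (fails at j=10)
  i=9: ✗ (fails at j=10)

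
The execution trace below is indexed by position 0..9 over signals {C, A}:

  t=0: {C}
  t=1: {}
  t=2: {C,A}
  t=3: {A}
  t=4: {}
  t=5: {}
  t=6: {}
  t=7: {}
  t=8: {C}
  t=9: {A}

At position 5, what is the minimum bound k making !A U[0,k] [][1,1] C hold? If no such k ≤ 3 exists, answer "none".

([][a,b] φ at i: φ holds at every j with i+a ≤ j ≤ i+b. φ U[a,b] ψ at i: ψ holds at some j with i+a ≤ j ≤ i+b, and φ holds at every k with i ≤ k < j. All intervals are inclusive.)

Need earliest j ≥ 5 with [][1,1] C, and !A at every k in [5,j-1].
  j=5: rhs fails.
  j=6: rhs fails.
  j=7: rhs holds; lhs holds on [5,6]. k = 2.

2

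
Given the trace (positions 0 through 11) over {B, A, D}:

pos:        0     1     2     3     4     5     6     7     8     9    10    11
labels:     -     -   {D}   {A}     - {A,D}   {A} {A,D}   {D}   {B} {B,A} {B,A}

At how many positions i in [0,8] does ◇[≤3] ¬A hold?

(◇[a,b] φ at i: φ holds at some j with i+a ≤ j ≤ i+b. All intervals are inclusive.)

Evaluate at each i in [0,8]:
  i=0: ✓ (witness j=0)
  i=1: ✓ (witness j=1)
  i=2: ✓ (witness j=2)
  i=3: ✓ (witness j=4)
  i=4: ✓ (witness j=4)
  i=5: ✓ (witness j=8)
  i=6: ✓ (witness j=8)
  i=7: ✓ (witness j=8)
  i=8: ✓ (witness j=8)
Positions where it holds: {0, 1, 2, 3, 4, 5, 6, 7, 8} → 9.

9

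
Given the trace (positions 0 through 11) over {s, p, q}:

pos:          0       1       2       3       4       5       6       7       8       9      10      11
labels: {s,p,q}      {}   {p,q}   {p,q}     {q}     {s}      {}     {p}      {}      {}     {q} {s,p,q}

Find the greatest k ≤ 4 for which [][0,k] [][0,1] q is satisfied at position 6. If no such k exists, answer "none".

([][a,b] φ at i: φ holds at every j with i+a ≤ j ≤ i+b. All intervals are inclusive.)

[][0,1] q must hold from j=6 onward; find where it first fails.
  j=6: fails → no k works.

none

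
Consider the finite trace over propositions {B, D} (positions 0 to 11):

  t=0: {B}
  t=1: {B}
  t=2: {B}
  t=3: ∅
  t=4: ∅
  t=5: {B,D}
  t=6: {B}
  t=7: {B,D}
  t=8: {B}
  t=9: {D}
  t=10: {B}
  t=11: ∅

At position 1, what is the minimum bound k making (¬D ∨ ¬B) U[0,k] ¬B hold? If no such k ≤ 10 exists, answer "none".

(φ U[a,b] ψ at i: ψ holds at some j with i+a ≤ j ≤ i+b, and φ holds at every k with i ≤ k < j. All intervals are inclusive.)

2

Need earliest j ≥ 1 with ¬B, and (¬D ∨ ¬B) at every k in [1,j-1].
  j=1: rhs fails.
  j=2: rhs fails.
  j=3: rhs holds; lhs holds on [1,2]. k = 2.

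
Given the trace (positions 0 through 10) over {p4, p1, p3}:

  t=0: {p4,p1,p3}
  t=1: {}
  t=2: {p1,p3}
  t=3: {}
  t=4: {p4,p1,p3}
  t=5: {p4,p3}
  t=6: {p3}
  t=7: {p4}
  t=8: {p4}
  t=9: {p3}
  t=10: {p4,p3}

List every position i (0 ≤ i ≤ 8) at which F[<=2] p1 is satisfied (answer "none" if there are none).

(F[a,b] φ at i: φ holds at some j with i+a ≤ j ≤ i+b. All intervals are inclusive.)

Evaluate at each i in [0,8]:
  i=0: ✓ (witness j=0)
  i=1: ✓ (witness j=2)
  i=2: ✓ (witness j=2)
  i=3: ✓ (witness j=4)
  i=4: ✓ (witness j=4)
  i=5: ✗ (none in [5,7])
  i=6: ✗ (none in [6,8])
  i=7: ✗ (none in [7,9])
  i=8: ✗ (none in [8,10])

0, 1, 2, 3, 4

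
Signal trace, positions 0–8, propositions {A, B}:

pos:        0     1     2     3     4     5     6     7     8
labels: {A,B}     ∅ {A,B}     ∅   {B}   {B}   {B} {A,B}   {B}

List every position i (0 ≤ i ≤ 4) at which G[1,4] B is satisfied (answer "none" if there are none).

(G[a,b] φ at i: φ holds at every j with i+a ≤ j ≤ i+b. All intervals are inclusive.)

3, 4

Evaluate at each i in [0,4]:
  i=0: ✗ (fails at j=1)
  i=1: ✗ (fails at j=3)
  i=2: ✗ (fails at j=3)
  i=3: ✓ (all of [4,7])
  i=4: ✓ (all of [5,8])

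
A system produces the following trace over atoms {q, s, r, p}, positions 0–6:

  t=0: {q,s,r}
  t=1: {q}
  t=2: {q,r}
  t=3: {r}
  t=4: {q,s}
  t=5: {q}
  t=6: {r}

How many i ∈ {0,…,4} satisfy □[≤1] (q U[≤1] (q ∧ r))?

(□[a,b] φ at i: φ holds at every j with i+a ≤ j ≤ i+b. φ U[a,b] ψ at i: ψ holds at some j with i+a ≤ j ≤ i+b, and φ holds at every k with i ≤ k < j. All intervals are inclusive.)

Evaluate at each i in [0,4]:
  i=0: ✓ (all of [0,1])
  i=1: ✓ (all of [1,2])
  i=2: ✗ (fails at j=3)
  i=3: ✗ (fails at j=3)
  i=4: ✗ (fails at j=4)
Positions where it holds: {0, 1} → 2.

2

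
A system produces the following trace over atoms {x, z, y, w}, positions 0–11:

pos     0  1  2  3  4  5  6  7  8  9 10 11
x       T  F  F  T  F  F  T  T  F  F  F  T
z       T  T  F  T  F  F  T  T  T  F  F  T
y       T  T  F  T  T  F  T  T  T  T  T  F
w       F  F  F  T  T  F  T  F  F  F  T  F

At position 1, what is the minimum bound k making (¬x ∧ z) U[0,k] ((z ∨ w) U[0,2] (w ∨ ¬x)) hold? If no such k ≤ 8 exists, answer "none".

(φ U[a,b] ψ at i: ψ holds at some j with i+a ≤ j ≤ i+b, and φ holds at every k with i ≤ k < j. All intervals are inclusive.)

0

Need earliest j ≥ 1 with ((z ∨ w) U[0,2] (w ∨ ¬x)), and (¬x ∧ z) at every k in [1,j-1].
  j=1: rhs holds (empty prefix). k = 0.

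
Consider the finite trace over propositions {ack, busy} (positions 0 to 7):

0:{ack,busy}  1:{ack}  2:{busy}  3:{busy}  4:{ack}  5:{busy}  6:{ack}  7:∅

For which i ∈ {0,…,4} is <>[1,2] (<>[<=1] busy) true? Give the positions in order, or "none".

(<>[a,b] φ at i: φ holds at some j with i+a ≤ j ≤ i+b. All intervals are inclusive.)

0, 1, 2, 3, 4

Evaluate at each i in [0,4]:
  i=0: ✓ (witness j=1)
  i=1: ✓ (witness j=2)
  i=2: ✓ (witness j=3)
  i=3: ✓ (witness j=4)
  i=4: ✓ (witness j=5)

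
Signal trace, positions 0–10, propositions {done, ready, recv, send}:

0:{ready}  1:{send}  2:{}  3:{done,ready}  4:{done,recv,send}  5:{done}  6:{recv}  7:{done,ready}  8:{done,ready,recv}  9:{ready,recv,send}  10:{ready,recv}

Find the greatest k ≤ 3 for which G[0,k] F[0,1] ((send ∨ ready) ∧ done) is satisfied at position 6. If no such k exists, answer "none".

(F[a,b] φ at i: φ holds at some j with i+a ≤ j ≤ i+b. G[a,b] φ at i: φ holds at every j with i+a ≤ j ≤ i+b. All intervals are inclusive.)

F[0,1] ((send ∨ ready) ∧ done) must hold from j=6 onward; find where it first fails.
  j=6: holds
  j=7: holds
  j=8: holds
  j=9: fails
Holds on [6,8], so largest k = 2.

2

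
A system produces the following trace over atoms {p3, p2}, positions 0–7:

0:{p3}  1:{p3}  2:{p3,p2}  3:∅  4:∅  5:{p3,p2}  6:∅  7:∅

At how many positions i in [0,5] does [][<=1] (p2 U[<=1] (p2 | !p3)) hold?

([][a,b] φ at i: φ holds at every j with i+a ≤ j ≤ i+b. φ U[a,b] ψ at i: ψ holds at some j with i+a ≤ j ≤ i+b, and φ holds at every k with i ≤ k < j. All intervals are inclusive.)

4

Evaluate at each i in [0,5]:
  i=0: ✗ (fails at j=0)
  i=1: ✗ (fails at j=1)
  i=2: ✓ (all of [2,3])
  i=3: ✓ (all of [3,4])
  i=4: ✓ (all of [4,5])
  i=5: ✓ (all of [5,6])
Positions where it holds: {2, 3, 4, 5} → 4.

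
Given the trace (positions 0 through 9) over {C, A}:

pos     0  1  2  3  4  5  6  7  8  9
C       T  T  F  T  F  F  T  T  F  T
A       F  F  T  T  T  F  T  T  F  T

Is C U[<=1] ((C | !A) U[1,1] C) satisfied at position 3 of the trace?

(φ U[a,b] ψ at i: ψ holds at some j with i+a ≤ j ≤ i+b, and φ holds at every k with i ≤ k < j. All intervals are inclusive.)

Need some j in [3,4] with ((C | !A) U[1,1] C), and C at every k in [3,j-1].
  j=3: ((C | !A) U[1,1] C) — fails.
  j=4: ((C | !A) U[1,1] C) — fails.
No j in the window works → until fails.

False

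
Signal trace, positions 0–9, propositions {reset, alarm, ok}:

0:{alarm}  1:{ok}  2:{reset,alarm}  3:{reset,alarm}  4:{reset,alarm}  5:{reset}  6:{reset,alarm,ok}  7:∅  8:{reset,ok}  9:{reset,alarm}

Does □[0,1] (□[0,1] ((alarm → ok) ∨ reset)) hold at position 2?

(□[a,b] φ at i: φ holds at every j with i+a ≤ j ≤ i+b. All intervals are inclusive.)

Yes

Check □[0,1] ((alarm → ok) ∨ reset) at every j in [2,3]:
  j=2: holds on [2,3]
  j=3: holds on [3,4]
All positions satisfy it → formula holds.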